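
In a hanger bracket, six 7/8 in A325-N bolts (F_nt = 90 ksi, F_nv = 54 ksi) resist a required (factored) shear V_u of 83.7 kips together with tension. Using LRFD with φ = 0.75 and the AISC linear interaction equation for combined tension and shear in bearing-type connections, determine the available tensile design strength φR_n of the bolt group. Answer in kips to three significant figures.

177 kips

A_b = π·0.875²/4 = 0.6013 in²; f_rv = 83.7 / (6 × 0.6013) = 23.2 ksi.
F'_nt = 1.3 F_nt − (F_nt / φF_nv) f_rv = 1.3·90 − (90/(0.75·54))·23.2 = 65.45 ksi, capped at F_nt → F'_nt = 65.45 ksi.
R_n = F'_nt · A_b · n = 65.45 × 0.6013 × 6 = 236.1 kips.
Design strength φR_n = 0.75 × 236.1 = 177 kips.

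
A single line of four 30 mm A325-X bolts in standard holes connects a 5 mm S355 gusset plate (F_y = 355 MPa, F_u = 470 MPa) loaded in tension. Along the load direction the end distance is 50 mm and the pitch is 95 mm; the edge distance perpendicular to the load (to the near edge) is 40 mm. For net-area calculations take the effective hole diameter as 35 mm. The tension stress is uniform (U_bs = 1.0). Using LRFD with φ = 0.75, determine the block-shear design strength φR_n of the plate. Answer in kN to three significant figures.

264 kN

Shear plane L_v = 50 + 3·95 = 335 mm; A_gv = 335 × 5 = 1675 mm².
A_nv = (335 − 3.5·35) × 5 = 1062 mm².
A_nt = (40 − 0.5·35) × 5 = 112.5 mm².
0.6 F_u A_nv = 299.6 kN; 0.6 F_y A_gv = 356.8 kN → shear rupture governs the shear term.
R_n = 299.6 + 1.0 × 470 × 112.5 / 1000 = 352.5 kN.
Design strength φR_n = 0.75 × 352.5 = 264 kN.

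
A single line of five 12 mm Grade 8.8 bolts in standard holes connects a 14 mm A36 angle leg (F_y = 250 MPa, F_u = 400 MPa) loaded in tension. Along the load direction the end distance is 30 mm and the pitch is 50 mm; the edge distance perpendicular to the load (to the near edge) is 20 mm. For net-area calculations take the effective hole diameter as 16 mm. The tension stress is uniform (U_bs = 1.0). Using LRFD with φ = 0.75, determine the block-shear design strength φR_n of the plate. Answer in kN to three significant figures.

Shear plane L_v = 30 + 4·50 = 230 mm; A_gv = 230 × 14 = 3220 mm².
A_nv = (230 − 4.5·16) × 14 = 2212 mm².
A_nt = (20 − 0.5·16) × 14 = 168 mm².
0.6 F_u A_nv = 530.9 kN; 0.6 F_y A_gv = 483 kN → shear yielding governs the shear term.
R_n = 483 + 1.0 × 400 × 168 / 1000 = 550.2 kN.
Design strength φR_n = 0.75 × 550.2 = 413 kN.

413 kN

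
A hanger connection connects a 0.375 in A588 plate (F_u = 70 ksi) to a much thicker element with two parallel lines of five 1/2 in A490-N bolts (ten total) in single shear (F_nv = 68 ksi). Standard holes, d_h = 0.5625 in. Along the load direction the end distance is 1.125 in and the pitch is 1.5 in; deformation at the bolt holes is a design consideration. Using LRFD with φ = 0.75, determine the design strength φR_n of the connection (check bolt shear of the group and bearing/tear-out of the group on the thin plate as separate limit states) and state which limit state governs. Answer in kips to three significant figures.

Bolt shear: A_b = π·0.5²/4 = 0.1963 in²; R_n = 68 × 0.1963 × 10 × 1 = 133.5 kips → 0.75 × 133.5 = 100 kips.
Bearing (1.2 l_c t F_u ≤ 2.4 d t F_u): upper limit = 2.4·0.5·0.375·70 = 31.5 kips.
  Edge l_c = 1.125 − 0.5625/2 = 0.8438 → r_n = 26.58 kips; interior l_c = 1.5 − 0.5625 = 0.9375 → r_n = 29.53 kips.
  R_n,bearing = 2·26.58 + 8·29.53 = 289.4 kips → 0.75 × 289.4 = 217 kips.
Bolt shear governs: 100 kips.

100 kips (bolt shear governs)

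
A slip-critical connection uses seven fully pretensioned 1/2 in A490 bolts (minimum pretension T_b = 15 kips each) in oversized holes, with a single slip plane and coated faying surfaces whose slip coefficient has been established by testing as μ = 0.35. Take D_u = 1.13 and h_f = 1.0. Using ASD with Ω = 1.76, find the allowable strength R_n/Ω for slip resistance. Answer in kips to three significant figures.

R_n = μ · D_u · h_f · T_b · n_s · n_b = 0.35 × 1.13 × 1.0 × 15 × 1 × 7 = 41.53 kips.
Allowable strength R_n/Ω = 41.53 / 1.76 = 23.6 kips.

23.6 kips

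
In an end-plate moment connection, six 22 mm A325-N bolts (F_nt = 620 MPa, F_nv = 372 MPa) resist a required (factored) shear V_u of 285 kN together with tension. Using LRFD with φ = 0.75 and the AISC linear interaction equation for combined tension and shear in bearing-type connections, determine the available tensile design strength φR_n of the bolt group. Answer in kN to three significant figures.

904 kN

A_b = π·22²/4 = 380.1 mm²; f_rv = 285 × 1000 / (6 × 380.1) = 125 MPa.
F'_nt = 1.3 F_nt − (F_nt / φF_nv) f_rv = 1.3·620 − (620/(0.75·372))·125 = 528.3 MPa, capped at F_nt → F'_nt = 528.3 MPa.
R_n = F'_nt · A_b · n = 528.3 × 380.1 × 6 / 1000 = 1205 kN.
Design strength φR_n = 0.75 × 1205 = 904 kN.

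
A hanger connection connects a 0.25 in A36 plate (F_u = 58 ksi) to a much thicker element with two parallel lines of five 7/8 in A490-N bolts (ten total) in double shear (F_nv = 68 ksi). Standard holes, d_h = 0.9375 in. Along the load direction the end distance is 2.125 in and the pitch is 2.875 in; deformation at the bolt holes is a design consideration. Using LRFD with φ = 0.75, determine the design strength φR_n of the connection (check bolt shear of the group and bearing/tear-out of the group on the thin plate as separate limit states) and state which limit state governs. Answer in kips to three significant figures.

Bolt shear: A_b = π·0.875²/4 = 0.6013 in²; R_n = 68 × 0.6013 × 10 × 2 = 817.8 kips → 0.75 × 817.8 = 613 kips.
Bearing (1.2 l_c t F_u ≤ 2.4 d t F_u): upper limit = 2.4·0.875·0.25·58 = 30.45 kips.
  Edge l_c = 2.125 − 0.9375/2 = 1.656 → r_n = 28.82 kips; interior l_c = 2.875 − 0.9375 = 1.938 → r_n = 30.45 kips.
  R_n,bearing = 2·28.82 + 8·30.45 = 301.2 kips → 0.75 × 301.2 = 226 kips.
Bearing governs: 226 kips.

226 kips (bearing governs)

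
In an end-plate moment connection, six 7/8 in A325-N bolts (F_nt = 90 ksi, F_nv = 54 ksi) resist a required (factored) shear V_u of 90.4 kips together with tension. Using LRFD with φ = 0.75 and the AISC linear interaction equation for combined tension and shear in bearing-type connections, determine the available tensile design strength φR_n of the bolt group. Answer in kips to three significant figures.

A_b = π·0.875²/4 = 0.6013 in²; f_rv = 90.4 / (6 × 0.6013) = 25.06 ksi.
F'_nt = 1.3 F_nt − (F_nt / φF_nv) f_rv = 1.3·90 − (90/(0.75·54))·25.06 = 61.32 ksi, capped at F_nt → F'_nt = 61.32 ksi.
R_n = F'_nt · A_b · n = 61.32 × 0.6013 × 6 = 221.2 kips.
Design strength φR_n = 0.75 × 221.2 = 166 kips.

166 kips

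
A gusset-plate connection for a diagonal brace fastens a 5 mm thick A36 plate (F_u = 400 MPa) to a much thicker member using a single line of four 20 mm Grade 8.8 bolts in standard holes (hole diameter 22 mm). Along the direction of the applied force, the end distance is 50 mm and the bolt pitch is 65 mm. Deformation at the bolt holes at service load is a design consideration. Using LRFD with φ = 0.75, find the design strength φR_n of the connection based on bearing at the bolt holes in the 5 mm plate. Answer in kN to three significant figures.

Per bolt r_n = 1.2 l_c t F_u ≤ 2.4 d t F_u; upper limit = 2.4 × 20 × 5 × 400 / 1000 = 96 kN.
Edge bolt: l_c = 50 − 22/2 = 39 mm → 1.2 × 39 × 5 × 400 / 1000 = 93.6 → r_n = 93.6 kN.
Interior bolts: l_c = 65 − 22 = 43 mm → 1.2 × 43 × 5 × 400 / 1000 = 103.2 → r_n = 96 kN.
R_n = 1 × 93.6 + 3 × 96 = 381.6 kN.
Design strength φR_n = 0.75 × 381.6 = 286 kN.

286 kN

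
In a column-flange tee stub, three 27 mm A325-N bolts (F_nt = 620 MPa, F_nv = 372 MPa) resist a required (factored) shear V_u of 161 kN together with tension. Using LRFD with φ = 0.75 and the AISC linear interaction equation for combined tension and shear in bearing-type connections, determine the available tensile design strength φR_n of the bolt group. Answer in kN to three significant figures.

A_b = π·27²/4 = 572.6 mm²; f_rv = 161 × 1000 / (3 × 572.6) = 93.73 MPa.
F'_nt = 1.3 F_nt − (F_nt / φF_nv) f_rv = 1.3·620 − (620/(0.75·372))·93.73 = 597.7 MPa, capped at F_nt → F'_nt = 597.7 MPa.
R_n = F'_nt · A_b · n = 597.7 × 572.6 × 3 / 1000 = 1027 kN.
Design strength φR_n = 0.75 × 1027 = 770 kN.

770 kN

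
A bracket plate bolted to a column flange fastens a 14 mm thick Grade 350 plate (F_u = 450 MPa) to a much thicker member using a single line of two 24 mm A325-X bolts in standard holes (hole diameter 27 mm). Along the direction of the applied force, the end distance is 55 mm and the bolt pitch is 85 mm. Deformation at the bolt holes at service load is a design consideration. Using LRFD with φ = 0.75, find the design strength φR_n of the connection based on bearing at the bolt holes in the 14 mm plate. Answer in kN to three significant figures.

Per bolt r_n = 1.2 l_c t F_u ≤ 2.4 d t F_u; upper limit = 2.4 × 24 × 14 × 450 / 1000 = 362.9 kN.
Edge bolt: l_c = 55 − 27/2 = 41.5 mm → 1.2 × 41.5 × 14 × 450 / 1000 = 313.7 → r_n = 313.7 kN.
Interior bolts: l_c = 85 − 27 = 58 mm → 1.2 × 58 × 14 × 450 / 1000 = 438.5 → r_n = 362.9 kN.
R_n = 1 × 313.7 + 1 × 362.9 = 676.6 kN.
Design strength φR_n = 0.75 × 676.6 = 507 kN.

507 kN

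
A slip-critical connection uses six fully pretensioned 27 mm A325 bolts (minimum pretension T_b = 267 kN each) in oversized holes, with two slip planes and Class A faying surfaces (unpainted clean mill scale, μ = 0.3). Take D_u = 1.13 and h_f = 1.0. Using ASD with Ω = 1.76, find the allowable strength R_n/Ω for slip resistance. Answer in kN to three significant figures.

R_n = μ · D_u · h_f · T_b · n_s · n_b = 0.3 × 1.13 × 1.0 × 267 × 2 × 6 = 1086 kN.
Allowable strength R_n/Ω = 1086 / 1.76 = 617 kN.

617 kN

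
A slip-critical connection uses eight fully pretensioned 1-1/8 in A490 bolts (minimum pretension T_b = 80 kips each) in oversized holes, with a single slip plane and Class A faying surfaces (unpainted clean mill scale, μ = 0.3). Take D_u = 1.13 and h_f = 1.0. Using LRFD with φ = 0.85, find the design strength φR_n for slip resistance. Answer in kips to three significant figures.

R_n = μ · D_u · h_f · T_b · n_s · n_b = 0.3 × 1.13 × 1.0 × 80 × 1 × 8 = 217 kips.
Design strength φR_n = 0.85 × 217 = 184 kips.

184 kips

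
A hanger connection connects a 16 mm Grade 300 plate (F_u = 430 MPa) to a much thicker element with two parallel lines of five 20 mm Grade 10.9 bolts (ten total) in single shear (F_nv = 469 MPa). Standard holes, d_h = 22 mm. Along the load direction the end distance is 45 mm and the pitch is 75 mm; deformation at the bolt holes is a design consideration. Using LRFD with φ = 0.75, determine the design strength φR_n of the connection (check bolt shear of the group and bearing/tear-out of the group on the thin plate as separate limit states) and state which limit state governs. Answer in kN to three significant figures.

Bolt shear: A_b = π·20²/4 = 314.2 mm²; R_n = 469 × 314.2 × 10 × 1 / 1000 = 1473 kN → 0.75 × 1473 = 1110 kN.
Bearing (1.2 l_c t F_u ≤ 2.4 d t F_u): upper limit = 2.4·20·16·430 / 1000 = 330.2 kN.
  Edge l_c = 45 − 22/2 = 34 → r_n = 280.7 kN; interior l_c = 75 − 22 = 53 → r_n = 330.2 kN.
  R_n,bearing = 2·280.7 + 8·330.2 = 3203 kN → 0.75 × 3203 = 2400 kN.
Bolt shear governs: 1110 kN.

1110 kN (bolt shear governs)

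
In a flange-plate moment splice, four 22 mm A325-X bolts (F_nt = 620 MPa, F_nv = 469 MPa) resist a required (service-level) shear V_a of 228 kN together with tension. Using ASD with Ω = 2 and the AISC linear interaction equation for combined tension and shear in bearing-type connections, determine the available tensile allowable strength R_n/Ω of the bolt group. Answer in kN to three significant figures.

A_b = π·22²/4 = 380.1 mm²; f_rv = 228 × 1000 / (4 × 380.1) = 149.9 MPa.
F'_nt = 1.3 F_nt − (Ω F_nt / F_nv) f_rv = 1.3·620 − (2·620/469)·149.9 = 409.5 MPa, capped at F_nt → F'_nt = 409.5 MPa.
R_n = F'_nt · A_b · n = 409.5 × 380.1 × 4 / 1000 = 622.7 kN.
Allowable strength R_n/Ω = 622.7 / 2 = 311 kN.

311 kN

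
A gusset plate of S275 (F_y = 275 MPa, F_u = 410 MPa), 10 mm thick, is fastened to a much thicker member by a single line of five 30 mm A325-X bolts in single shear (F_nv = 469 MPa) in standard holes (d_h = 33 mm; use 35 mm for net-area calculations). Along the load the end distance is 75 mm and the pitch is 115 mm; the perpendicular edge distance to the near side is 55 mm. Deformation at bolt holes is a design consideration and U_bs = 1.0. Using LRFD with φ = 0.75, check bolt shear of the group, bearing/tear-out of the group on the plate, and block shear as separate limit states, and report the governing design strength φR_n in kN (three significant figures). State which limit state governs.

Bolt shear: A_b = π·30²/4 = 706.9 mm²; R_n = 469 × 706.9 × 5 × 1 / 1000 = 1658 kN → 0.75 × 1658 = 1240 kN.
Bearing: edge l_c = 58.5, r_n = 287.8 kN; interior l_c = 82, r_n = 295.2 kN; R_n = 287.8 + 4·295.2 = 1469 kN → 1100 kN.
Block shear: A_gv = 5350, A_nv = 3775, A_nt = 375 mm²; R_n = min(0.6F_uA_nv, 0.6F_yA_gv) + U_bs·F_u·A_nt = 1036 kN → 777 kN.
Block shear governs: 777 kN.

777 kN (block shear governs)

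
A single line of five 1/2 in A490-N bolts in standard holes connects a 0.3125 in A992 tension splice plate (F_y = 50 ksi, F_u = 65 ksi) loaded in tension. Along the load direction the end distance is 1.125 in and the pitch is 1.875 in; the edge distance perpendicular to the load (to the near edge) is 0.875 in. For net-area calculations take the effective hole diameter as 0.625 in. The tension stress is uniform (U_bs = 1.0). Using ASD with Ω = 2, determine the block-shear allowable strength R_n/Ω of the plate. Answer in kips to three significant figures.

41.1 kips

Shear plane L_v = 1.125 + 4·1.875 = 8.625 in; A_gv = 8.625 × 0.3125 = 2.695 in².
A_nv = (8.625 − 4.5·0.625) × 0.3125 = 1.816 in².
A_nt = (0.875 − 0.5·0.625) × 0.3125 = 0.1758 in².
0.6 F_u A_nv = 70.84 kips; 0.6 F_y A_gv = 80.86 kips → shear rupture governs the shear term.
R_n = 70.84 + 1.0 × 65 × 0.1758 = 82.27 kips.
Allowable strength R_n/Ω = 82.27 / 2 = 41.1 kips.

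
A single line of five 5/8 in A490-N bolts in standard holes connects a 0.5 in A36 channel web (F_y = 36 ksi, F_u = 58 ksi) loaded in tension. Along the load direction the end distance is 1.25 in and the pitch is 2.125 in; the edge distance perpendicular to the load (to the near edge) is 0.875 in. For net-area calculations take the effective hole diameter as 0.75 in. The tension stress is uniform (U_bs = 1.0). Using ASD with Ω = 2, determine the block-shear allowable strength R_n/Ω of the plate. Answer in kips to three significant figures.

59.9 kips

Shear plane L_v = 1.25 + 4·2.125 = 9.75 in; A_gv = 9.75 × 0.5 = 4.875 in².
A_nv = (9.75 − 4.5·0.75) × 0.5 = 3.188 in².
A_nt = (0.875 − 0.5·0.75) × 0.5 = 0.25 in².
0.6 F_u A_nv = 110.9 kips; 0.6 F_y A_gv = 105.3 kips → shear yielding governs the shear term.
R_n = 105.3 + 1.0 × 58 × 0.25 = 119.8 kips.
Allowable strength R_n/Ω = 119.8 / 2 = 59.9 kips.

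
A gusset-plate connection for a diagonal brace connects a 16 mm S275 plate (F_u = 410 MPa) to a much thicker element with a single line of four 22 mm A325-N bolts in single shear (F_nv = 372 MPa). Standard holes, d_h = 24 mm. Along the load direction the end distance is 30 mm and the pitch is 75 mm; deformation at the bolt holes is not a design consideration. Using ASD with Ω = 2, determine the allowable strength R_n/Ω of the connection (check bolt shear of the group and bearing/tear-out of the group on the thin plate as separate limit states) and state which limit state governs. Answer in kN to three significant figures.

283 kN (bolt shear governs)

Bolt shear: A_b = π·22²/4 = 380.1 mm²; R_n = 372 × 380.1 × 4 × 1 / 1000 = 565.6 kN → 565.6 / 2 = 283 kN.
Bearing (1.5 l_c t F_u ≤ 3.0 d t F_u): upper limit = 3.0·22·16·410 / 1000 = 433 kN.
  Edge l_c = 30 − 24/2 = 18 → r_n = 177.1 kN; interior l_c = 75 − 24 = 51 → r_n = 433 kN.
  R_n,bearing = 1·177.1 + 3·433 = 1476 kN → 1476 / 2 = 738 kN.
Bolt shear governs: 283 kN.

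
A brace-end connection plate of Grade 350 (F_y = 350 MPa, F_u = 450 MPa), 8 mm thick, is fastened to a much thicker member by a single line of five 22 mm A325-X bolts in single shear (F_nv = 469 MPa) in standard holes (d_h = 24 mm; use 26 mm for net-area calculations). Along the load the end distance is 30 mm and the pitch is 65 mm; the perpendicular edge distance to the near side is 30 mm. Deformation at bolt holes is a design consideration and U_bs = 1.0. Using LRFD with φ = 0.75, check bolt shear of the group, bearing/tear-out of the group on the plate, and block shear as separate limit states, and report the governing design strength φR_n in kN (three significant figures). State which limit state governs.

326 kN (block shear governs)

Bolt shear: A_b = π·22²/4 = 380.1 mm²; R_n = 469 × 380.1 × 5 × 1 / 1000 = 891.4 kN → 0.75 × 891.4 = 669 kN.
Bearing: edge l_c = 18, r_n = 77.76 kN; interior l_c = 41, r_n = 177.1 kN; R_n = 77.76 + 4·177.1 = 786.2 kN → 590 kN.
Block shear: A_gv = 2320, A_nv = 1384, A_nt = 136 mm²; R_n = min(0.6F_uA_nv, 0.6F_yA_gv) + U_bs·F_u·A_nt = 434.9 kN → 326 kN.
Block shear governs: 326 kN.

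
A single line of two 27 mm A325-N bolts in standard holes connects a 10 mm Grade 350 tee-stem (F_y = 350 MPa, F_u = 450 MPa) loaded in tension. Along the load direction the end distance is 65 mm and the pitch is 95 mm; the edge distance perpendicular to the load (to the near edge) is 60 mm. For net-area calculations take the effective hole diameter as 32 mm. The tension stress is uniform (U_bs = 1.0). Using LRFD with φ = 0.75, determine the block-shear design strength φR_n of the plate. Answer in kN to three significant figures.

Shear plane L_v = 65 + 1·95 = 160 mm; A_gv = 160 × 10 = 1600 mm².
A_nv = (160 − 1.5·32) × 10 = 1120 mm².
A_nt = (60 − 0.5·32) × 10 = 440 mm².
0.6 F_u A_nv = 302.4 kN; 0.6 F_y A_gv = 336 kN → shear rupture governs the shear term.
R_n = 302.4 + 1.0 × 450 × 440 / 1000 = 500.4 kN.
Design strength φR_n = 0.75 × 500.4 = 375 kN.

375 kN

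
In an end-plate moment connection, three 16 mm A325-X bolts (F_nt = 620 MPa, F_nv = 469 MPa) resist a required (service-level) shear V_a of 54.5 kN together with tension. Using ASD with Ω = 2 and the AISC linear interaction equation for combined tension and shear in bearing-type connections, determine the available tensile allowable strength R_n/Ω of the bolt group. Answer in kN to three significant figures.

A_b = π·16²/4 = 201.1 mm²; f_rv = 54.5 × 1000 / (3 × 201.1) = 90.35 MPa.
F'_nt = 1.3 F_nt − (Ω F_nt / F_nv) f_rv = 1.3·620 − (2·620/469)·90.35 = 567.1 MPa, capped at F_nt → F'_nt = 567.1 MPa.
R_n = F'_nt · A_b · n = 567.1 × 201.1 × 3 / 1000 = 342.1 kN.
Allowable strength R_n/Ω = 342.1 / 2 = 171 kN.

171 kN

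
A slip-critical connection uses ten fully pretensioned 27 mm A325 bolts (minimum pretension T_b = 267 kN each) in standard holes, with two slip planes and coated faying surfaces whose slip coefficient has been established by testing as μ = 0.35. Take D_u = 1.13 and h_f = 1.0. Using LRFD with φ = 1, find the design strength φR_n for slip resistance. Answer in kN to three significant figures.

2110 kN

R_n = μ · D_u · h_f · T_b · n_s · n_b = 0.35 × 1.13 × 1.0 × 267 × 2 × 10 = 2112 kN.
Design strength φR_n = 1 × 2112 = 2110 kN.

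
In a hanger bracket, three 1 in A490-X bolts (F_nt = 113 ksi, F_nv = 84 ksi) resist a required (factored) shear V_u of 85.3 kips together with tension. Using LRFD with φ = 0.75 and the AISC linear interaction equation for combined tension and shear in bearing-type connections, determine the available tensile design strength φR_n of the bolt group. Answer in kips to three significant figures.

A_b = π·1²/4 = 0.7854 in²; f_rv = 85.3 / (3 × 0.7854) = 36.2 ksi.
F'_nt = 1.3 F_nt − (F_nt / φF_nv) f_rv = 1.3·113 − (113/(0.75·84))·36.2 = 81.97 ksi, capped at F_nt → F'_nt = 81.97 ksi.
R_n = F'_nt · A_b · n = 81.97 × 0.7854 × 3 = 193.1 kips.
Design strength φR_n = 0.75 × 193.1 = 145 kips.

145 kips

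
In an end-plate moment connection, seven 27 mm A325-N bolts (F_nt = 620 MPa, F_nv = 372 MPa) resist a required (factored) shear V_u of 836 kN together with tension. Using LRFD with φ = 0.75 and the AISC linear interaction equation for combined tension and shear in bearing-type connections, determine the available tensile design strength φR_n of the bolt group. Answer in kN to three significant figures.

1030 kN

A_b = π·27²/4 = 572.6 mm²; f_rv = 836 × 1000 / (7 × 572.6) = 208.6 MPa.
F'_nt = 1.3 F_nt − (F_nt / φF_nv) f_rv = 1.3·620 − (620/(0.75·372))·208.6 = 342.5 MPa, capped at F_nt → F'_nt = 342.5 MPa.
R_n = F'_nt · A_b · n = 342.5 × 572.6 × 7 / 1000 = 1373 kN.
Design strength φR_n = 0.75 × 1373 = 1030 kN.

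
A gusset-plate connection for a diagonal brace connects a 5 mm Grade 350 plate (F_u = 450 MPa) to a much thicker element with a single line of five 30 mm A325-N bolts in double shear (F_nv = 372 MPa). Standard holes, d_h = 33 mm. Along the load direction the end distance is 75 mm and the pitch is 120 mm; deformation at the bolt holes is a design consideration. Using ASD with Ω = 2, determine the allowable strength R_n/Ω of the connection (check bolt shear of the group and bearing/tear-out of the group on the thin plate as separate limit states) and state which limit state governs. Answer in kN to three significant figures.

Bolt shear: A_b = π·30²/4 = 706.9 mm²; R_n = 372 × 706.9 × 5 × 2 / 1000 = 2630 kN → 2630 / 2 = 1310 kN.
Bearing (1.2 l_c t F_u ≤ 2.4 d t F_u): upper limit = 2.4·30·5·450 / 1000 = 162 kN.
  Edge l_c = 75 − 33/2 = 58.5 → r_n = 158 kN; interior l_c = 120 − 33 = 87 → r_n = 162 kN.
  R_n,bearing = 1·158 + 4·162 = 806 kN → 806 / 2 = 403 kN.
Bearing governs: 403 kN.

403 kN (bearing governs)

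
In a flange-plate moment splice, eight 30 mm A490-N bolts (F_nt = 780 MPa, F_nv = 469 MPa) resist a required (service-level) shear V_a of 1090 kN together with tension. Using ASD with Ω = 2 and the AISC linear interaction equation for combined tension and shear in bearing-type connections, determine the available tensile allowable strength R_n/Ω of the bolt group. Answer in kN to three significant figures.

1050 kN

A_b = π·30²/4 = 706.9 mm²; f_rv = 1090 × 1000 / (8 × 706.9) = 192.8 MPa.
F'_nt = 1.3 F_nt − (Ω F_nt / F_nv) f_rv = 1.3·780 − (2·780/469)·192.8 = 372.9 MPa, capped at F_nt → F'_nt = 372.9 MPa.
R_n = F'_nt · A_b · n = 372.9 × 706.9 × 8 / 1000 = 2108 kN.
Allowable strength R_n/Ω = 2108 / 2 = 1050 kN.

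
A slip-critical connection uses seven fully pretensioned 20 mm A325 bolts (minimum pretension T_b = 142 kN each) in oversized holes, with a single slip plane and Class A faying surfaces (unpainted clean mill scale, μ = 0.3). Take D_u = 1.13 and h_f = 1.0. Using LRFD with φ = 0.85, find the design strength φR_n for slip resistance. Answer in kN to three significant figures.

R_n = μ · D_u · h_f · T_b · n_s · n_b = 0.3 × 1.13 × 1.0 × 142 × 1 × 7 = 337 kN.
Design strength φR_n = 0.85 × 337 = 286 kN.

286 kN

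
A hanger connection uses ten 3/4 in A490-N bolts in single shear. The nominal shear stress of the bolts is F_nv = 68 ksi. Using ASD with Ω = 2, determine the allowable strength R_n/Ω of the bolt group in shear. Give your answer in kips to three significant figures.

A_b = π × 0.75² / 4 = 0.4418 in².
R_n = F_nv · A_b · n · n_s = 68 × 0.4418 × 10 × 1 = 300.4 kips.
Allowable strength R_n/Ω = 300.4 / 2 = 150 kips.

150 kips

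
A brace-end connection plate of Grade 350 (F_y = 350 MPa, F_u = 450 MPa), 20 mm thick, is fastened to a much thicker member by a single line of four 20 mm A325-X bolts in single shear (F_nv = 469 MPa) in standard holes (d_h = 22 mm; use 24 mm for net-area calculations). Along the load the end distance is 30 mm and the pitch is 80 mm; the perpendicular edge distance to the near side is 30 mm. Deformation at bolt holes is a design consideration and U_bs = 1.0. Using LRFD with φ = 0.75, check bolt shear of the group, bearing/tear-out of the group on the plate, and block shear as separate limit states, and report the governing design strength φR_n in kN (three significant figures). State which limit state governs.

Bolt shear: A_b = π·20²/4 = 314.2 mm²; R_n = 469 × 314.2 × 4 × 1 / 1000 = 589.4 kN → 0.75 × 589.4 = 442 kN.
Bearing: edge l_c = 19, r_n = 205.2 kN; interior l_c = 58, r_n = 432 kN; R_n = 205.2 + 3·432 = 1501 kN → 1130 kN.
Block shear: A_gv = 5400, A_nv = 3720, A_nt = 360 mm²; R_n = min(0.6F_uA_nv, 0.6F_yA_gv) + U_bs·F_u·A_nt = 1166 kN → 875 kN.
Bolt shear governs: 442 kN.

442 kN (bolt shear governs)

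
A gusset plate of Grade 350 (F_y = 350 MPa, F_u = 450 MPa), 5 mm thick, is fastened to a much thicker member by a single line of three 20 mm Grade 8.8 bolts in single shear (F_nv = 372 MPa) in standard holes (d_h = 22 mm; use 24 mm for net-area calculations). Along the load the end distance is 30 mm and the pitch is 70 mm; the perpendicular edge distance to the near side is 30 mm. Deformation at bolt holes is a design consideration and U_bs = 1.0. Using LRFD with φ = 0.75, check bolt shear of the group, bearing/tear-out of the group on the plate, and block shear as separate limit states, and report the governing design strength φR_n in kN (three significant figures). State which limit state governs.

Bolt shear: A_b = π·20²/4 = 314.2 mm²; R_n = 372 × 314.2 × 3 × 1 / 1000 = 350.6 kN → 0.75 × 350.6 = 263 kN.
Bearing: edge l_c = 19, r_n = 51.3 kN; interior l_c = 48, r_n = 108 kN; R_n = 51.3 + 2·108 = 267.3 kN → 200 kN.
Block shear: A_gv = 850, A_nv = 550, A_nt = 90 mm²; R_n = min(0.6F_uA_nv, 0.6F_yA_gv) + U_bs·F_u·A_nt = 189 kN → 142 kN.
Block shear governs: 142 kN.

142 kN (block shear governs)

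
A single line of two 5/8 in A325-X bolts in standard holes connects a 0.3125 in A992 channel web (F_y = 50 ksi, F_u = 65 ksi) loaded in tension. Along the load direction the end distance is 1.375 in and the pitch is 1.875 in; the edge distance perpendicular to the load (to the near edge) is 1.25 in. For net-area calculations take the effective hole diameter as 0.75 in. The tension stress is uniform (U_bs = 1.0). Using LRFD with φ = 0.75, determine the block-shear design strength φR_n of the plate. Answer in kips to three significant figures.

32.8 kips

Shear plane L_v = 1.375 + 1·1.875 = 3.25 in; A_gv = 3.25 × 0.3125 = 1.016 in².
A_nv = (3.25 − 1.5·0.75) × 0.3125 = 0.6641 in².
A_nt = (1.25 − 0.5·0.75) × 0.3125 = 0.2734 in².
0.6 F_u A_nv = 25.9 kips; 0.6 F_y A_gv = 30.47 kips → shear rupture governs the shear term.
R_n = 25.9 + 1.0 × 65 × 0.2734 = 43.67 kips.
Design strength φR_n = 0.75 × 43.67 = 32.8 kips.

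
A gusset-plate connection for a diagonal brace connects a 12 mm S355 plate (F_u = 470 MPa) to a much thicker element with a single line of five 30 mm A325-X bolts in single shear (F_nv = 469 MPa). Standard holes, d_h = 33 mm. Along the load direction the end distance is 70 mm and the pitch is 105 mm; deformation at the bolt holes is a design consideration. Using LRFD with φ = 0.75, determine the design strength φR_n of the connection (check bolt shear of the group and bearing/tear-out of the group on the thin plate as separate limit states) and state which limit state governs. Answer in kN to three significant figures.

Bolt shear: A_b = π·30²/4 = 706.9 mm²; R_n = 469 × 706.9 × 5 × 1 / 1000 = 1658 kN → 0.75 × 1658 = 1240 kN.
Bearing (1.2 l_c t F_u ≤ 2.4 d t F_u): upper limit = 2.4·30·12·470 / 1000 = 406.1 kN.
  Edge l_c = 70 − 33/2 = 53.5 → r_n = 362.1 kN; interior l_c = 105 − 33 = 72 → r_n = 406.1 kN.
  R_n,bearing = 1·362.1 + 4·406.1 = 1986 kN → 0.75 × 1986 = 1490 kN.
Bolt shear governs: 1240 kN.

1240 kN (bolt shear governs)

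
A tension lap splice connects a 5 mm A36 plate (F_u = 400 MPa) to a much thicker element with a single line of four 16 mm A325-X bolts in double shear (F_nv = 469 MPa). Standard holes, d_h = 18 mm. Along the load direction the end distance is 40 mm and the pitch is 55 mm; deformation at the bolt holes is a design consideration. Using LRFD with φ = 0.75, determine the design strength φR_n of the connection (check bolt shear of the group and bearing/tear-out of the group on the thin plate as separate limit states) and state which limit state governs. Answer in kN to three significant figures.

229 kN (bearing governs)

Bolt shear: A_b = π·16²/4 = 201.1 mm²; R_n = 469 × 201.1 × 4 × 2 / 1000 = 754.4 kN → 0.75 × 754.4 = 566 kN.
Bearing (1.2 l_c t F_u ≤ 2.4 d t F_u): upper limit = 2.4·16·5·400 / 1000 = 76.8 kN.
  Edge l_c = 40 − 18/2 = 31 → r_n = 74.4 kN; interior l_c = 55 − 18 = 37 → r_n = 76.8 kN.
  R_n,bearing = 1·74.4 + 3·76.8 = 304.8 kN → 0.75 × 304.8 = 229 kN.
Bearing governs: 229 kN.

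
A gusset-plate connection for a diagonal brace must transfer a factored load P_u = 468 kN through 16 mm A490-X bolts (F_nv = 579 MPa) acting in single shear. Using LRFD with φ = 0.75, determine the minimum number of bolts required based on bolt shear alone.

6 bolts

A_b = π·16²/4 = 201.1 mm².
Per-bolt design strength φR_n = 0.75 × 579 × 201.1 × 1 / 1000 = 87.31 kN.
n ≥ 468 / 87.31 = 5.36 → use 6 bolts.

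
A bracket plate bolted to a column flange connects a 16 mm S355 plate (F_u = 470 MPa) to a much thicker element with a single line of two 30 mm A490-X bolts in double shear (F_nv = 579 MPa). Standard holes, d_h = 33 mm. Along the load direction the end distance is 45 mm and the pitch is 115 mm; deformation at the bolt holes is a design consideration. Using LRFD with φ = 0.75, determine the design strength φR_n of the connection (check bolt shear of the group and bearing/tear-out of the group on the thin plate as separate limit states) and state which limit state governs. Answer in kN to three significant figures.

Bolt shear: A_b = π·30²/4 = 706.9 mm²; R_n = 579 × 706.9 × 2 × 2 / 1000 = 1637 kN → 0.75 × 1637 = 1230 kN.
Bearing (1.2 l_c t F_u ≤ 2.4 d t F_u): upper limit = 2.4·30·16·470 / 1000 = 541.4 kN.
  Edge l_c = 45 − 33/2 = 28.5 → r_n = 257.2 kN; interior l_c = 115 − 33 = 82 → r_n = 541.4 kN.
  R_n,bearing = 1·257.2 + 1·541.4 = 798.6 kN → 0.75 × 798.6 = 599 kN.
Bearing governs: 599 kN.

599 kN (bearing governs)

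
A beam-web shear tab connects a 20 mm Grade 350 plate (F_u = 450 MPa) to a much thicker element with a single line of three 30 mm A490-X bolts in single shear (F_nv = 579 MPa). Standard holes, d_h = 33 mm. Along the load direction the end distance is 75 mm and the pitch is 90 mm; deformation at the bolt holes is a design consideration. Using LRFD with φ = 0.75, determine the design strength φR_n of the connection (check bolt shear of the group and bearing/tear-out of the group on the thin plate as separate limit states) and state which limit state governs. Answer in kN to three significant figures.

921 kN (bolt shear governs)

Bolt shear: A_b = π·30²/4 = 706.9 mm²; R_n = 579 × 706.9 × 3 × 1 / 1000 = 1228 kN → 0.75 × 1228 = 921 kN.
Bearing (1.2 l_c t F_u ≤ 2.4 d t F_u): upper limit = 2.4·30·20·450 / 1000 = 648 kN.
  Edge l_c = 75 − 33/2 = 58.5 → r_n = 631.8 kN; interior l_c = 90 − 33 = 57 → r_n = 615.6 kN.
  R_n,bearing = 1·631.8 + 2·615.6 = 1863 kN → 0.75 × 1863 = 1400 kN.
Bolt shear governs: 921 kN.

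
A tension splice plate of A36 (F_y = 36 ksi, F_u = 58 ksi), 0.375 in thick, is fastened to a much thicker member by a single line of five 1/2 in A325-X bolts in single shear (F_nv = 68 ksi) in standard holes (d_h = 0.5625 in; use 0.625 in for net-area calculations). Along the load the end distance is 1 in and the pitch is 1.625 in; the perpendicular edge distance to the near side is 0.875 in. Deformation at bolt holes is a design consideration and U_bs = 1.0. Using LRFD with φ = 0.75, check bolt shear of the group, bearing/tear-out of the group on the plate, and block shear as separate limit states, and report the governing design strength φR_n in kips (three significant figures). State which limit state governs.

50.1 kips (bolt shear governs)

Bolt shear: A_b = π·0.5²/4 = 0.1963 in²; R_n = 68 × 0.1963 × 5 × 1 = 66.76 kips → 0.75 × 66.76 = 50.1 kips.
Bearing: edge l_c = 0.7188, r_n = 18.76 kips; interior l_c = 1.062, r_n = 26.1 kips; R_n = 18.76 + 4·26.1 = 123.2 kips → 92.4 kips.
Block shear: A_gv = 2.812, A_nv = 1.758, A_nt = 0.2109 in²; R_n = min(0.6F_uA_nv, 0.6F_yA_gv) + U_bs·F_u·A_nt = 72.98 kips → 54.7 kips.
Bolt shear governs: 50.1 kips.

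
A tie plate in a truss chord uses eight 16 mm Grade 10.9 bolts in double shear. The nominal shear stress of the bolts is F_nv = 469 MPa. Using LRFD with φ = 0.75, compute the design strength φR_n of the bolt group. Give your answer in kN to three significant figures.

1130 kN

A_b = π × 16² / 4 = 201.1 mm².
R_n = F_nv · A_b · n · n_s = 469 × 201.1 × 8 × 2 / 1000 = 1509 kN.
Design strength φR_n = 0.75 × 1509 = 1130 kN.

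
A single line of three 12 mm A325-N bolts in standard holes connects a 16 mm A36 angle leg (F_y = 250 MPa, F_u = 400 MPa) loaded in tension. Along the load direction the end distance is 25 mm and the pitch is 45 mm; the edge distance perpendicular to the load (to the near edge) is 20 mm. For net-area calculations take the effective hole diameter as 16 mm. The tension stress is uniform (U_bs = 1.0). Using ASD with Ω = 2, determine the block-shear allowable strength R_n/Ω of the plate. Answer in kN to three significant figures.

176 kN

Shear plane L_v = 25 + 2·45 = 115 mm; A_gv = 115 × 16 = 1840 mm².
A_nv = (115 − 2.5·16) × 16 = 1200 mm².
A_nt = (20 − 0.5·16) × 16 = 192 mm².
0.6 F_u A_nv = 288 kN; 0.6 F_y A_gv = 276 kN → shear yielding governs the shear term.
R_n = 276 + 1.0 × 400 × 192 / 1000 = 352.8 kN.
Allowable strength R_n/Ω = 352.8 / 2 = 176 kN.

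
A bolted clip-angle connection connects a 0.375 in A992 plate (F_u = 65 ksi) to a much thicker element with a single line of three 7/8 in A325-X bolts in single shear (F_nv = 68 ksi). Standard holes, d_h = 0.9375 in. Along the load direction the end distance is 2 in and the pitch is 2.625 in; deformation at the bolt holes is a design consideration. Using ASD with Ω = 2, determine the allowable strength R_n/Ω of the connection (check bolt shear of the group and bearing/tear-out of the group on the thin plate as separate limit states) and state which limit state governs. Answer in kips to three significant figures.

61.3 kips (bolt shear governs)

Bolt shear: A_b = π·0.875²/4 = 0.6013 in²; R_n = 68 × 0.6013 × 3 × 1 = 122.7 kips → 122.7 / 2 = 61.3 kips.
Bearing (1.2 l_c t F_u ≤ 2.4 d t F_u): upper limit = 2.4·0.875·0.375·65 = 51.19 kips.
  Edge l_c = 2 − 0.9375/2 = 1.531 → r_n = 44.79 kips; interior l_c = 2.625 − 0.9375 = 1.688 → r_n = 49.36 kips.
  R_n,bearing = 1·44.79 + 2·49.36 = 143.5 kips → 143.5 / 2 = 71.8 kips.
Bolt shear governs: 61.3 kips.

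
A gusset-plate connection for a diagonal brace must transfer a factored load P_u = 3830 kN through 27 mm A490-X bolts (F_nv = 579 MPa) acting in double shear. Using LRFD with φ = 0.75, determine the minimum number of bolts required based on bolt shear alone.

8 bolts

A_b = π·27²/4 = 572.6 mm².
Per-bolt design strength φR_n = 0.75 × 579 × 572.6 × 2 / 1000 = 497.3 kN.
n ≥ 3830 / 497.3 = 7.702 → use 8 bolts.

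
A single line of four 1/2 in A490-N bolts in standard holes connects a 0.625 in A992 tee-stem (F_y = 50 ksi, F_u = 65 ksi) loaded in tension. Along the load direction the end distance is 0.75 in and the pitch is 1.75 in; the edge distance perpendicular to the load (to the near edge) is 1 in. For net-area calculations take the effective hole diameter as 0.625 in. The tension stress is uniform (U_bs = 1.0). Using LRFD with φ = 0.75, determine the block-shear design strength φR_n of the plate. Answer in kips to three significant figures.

90.6 kips

Shear plane L_v = 0.75 + 3·1.75 = 6 in; A_gv = 6 × 0.625 = 3.75 in².
A_nv = (6 − 3.5·0.625) × 0.625 = 2.383 in².
A_nt = (1 − 0.5·0.625) × 0.625 = 0.4297 in².
0.6 F_u A_nv = 92.93 kips; 0.6 F_y A_gv = 112.5 kips → shear rupture governs the shear term.
R_n = 92.93 + 1.0 × 65 × 0.4297 = 120.9 kips.
Design strength φR_n = 0.75 × 120.9 = 90.6 kips.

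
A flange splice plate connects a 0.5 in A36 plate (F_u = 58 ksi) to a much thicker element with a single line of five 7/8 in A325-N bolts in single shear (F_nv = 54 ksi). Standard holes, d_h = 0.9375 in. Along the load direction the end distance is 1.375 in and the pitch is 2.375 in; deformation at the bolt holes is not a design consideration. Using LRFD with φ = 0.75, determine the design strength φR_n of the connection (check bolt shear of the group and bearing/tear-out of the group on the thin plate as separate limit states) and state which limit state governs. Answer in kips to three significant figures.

122 kips (bolt shear governs)

Bolt shear: A_b = π·0.875²/4 = 0.6013 in²; R_n = 54 × 0.6013 × 5 × 1 = 162.4 kips → 0.75 × 162.4 = 122 kips.
Bearing (1.5 l_c t F_u ≤ 3.0 d t F_u): upper limit = 3.0·0.875·0.5·58 = 76.12 kips.
  Edge l_c = 1.375 − 0.9375/2 = 0.9062 → r_n = 39.42 kips; interior l_c = 2.375 − 0.9375 = 1.438 → r_n = 62.53 kips.
  R_n,bearing = 1·39.42 + 4·62.53 = 289.5 kips → 0.75 × 289.5 = 217 kips.
Bolt shear governs: 122 kips.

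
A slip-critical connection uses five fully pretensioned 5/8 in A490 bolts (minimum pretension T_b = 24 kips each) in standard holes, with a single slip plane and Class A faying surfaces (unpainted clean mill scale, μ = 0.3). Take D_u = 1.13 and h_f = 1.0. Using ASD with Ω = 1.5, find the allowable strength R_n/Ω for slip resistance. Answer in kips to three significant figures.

R_n = μ · D_u · h_f · T_b · n_s · n_b = 0.3 × 1.13 × 1.0 × 24 × 1 × 5 = 40.68 kips.
Allowable strength R_n/Ω = 40.68 / 1.5 = 27.1 kips.

27.1 kips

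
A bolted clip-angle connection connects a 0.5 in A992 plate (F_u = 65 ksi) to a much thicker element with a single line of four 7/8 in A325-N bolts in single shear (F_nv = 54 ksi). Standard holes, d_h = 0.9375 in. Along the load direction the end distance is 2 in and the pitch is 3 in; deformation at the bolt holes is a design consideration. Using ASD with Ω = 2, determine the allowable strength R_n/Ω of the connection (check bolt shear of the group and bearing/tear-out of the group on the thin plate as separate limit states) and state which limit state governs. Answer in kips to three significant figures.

64.9 kips (bolt shear governs)

Bolt shear: A_b = π·0.875²/4 = 0.6013 in²; R_n = 54 × 0.6013 × 4 × 1 = 129.9 kips → 129.9 / 2 = 64.9 kips.
Bearing (1.2 l_c t F_u ≤ 2.4 d t F_u): upper limit = 2.4·0.875·0.5·65 = 68.25 kips.
  Edge l_c = 2 − 0.9375/2 = 1.531 → r_n = 59.72 kips; interior l_c = 3 − 0.9375 = 2.062 → r_n = 68.25 kips.
  R_n,bearing = 1·59.72 + 3·68.25 = 264.5 kips → 264.5 / 2 = 132 kips.
Bolt shear governs: 64.9 kips.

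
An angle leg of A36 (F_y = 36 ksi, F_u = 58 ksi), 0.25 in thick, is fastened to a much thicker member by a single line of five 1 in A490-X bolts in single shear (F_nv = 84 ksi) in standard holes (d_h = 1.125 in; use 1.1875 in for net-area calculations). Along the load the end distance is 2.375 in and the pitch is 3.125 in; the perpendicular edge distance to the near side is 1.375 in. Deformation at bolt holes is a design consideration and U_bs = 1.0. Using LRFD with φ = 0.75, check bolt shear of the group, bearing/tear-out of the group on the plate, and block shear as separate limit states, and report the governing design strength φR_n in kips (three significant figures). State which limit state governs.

68.7 kips (block shear governs)

Bolt shear: A_b = π·1²/4 = 0.7854 in²; R_n = 84 × 0.7854 × 5 × 1 = 329.9 kips → 0.75 × 329.9 = 247 kips.
Bearing: edge l_c = 1.812, r_n = 31.54 kips; interior l_c = 2, r_n = 34.8 kips; R_n = 31.54 + 4·34.8 = 170.7 kips → 128 kips.
Block shear: A_gv = 3.719, A_nv = 2.383, A_nt = 0.1953 in²; R_n = min(0.6F_uA_nv, 0.6F_yA_gv) + U_bs·F_u·A_nt = 91.65 kips → 68.7 kips.
Block shear governs: 68.7 kips.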